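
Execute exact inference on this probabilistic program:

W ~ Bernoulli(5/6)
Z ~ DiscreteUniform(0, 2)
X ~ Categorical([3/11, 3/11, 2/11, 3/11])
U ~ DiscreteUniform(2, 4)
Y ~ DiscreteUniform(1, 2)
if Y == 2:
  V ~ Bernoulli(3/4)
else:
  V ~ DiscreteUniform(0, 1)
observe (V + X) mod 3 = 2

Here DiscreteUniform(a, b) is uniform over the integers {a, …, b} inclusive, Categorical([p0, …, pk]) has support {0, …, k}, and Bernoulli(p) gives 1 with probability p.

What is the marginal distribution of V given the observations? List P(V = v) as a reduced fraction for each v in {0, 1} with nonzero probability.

P(V=0) = 2/7, P(V=1) = 5/7

Enumerate traces; 72 have nonzero weight after conditioning:
  (W=0, Z=0, X=1, U=2, Y=1, V=1) weight 1/792
  (W=0, Z=0, X=1, U=2, Y=2, V=1) weight 1/528
  (W=0, Z=0, X=1, U=3, Y=1, V=1) weight 1/792
  (W=0, Z=0, X=1, U=3, Y=2, V=1) weight 1/528
  (W=0, Z=0, X=1, U=4, Y=1, V=1) weight 1/792
  (W=0, Z=0, X=1, U=4, Y=2, V=1) weight 1/528
  (W=0, Z=0, X=2, U=2, Y=1, V=0) weight 1/1188
  (W=0, Z=0, X=2, U=2, Y=2, V=0) weight 1/2376
  … 64 more
Group by V:
  weight(V=0) = 3/44
  weight(V=1) = 15/88
Total weight = 3/44 + 15/88 = 21/88
P(V=0 | obs) = 3/44 / 21/88 = 2/7
P(V=1 | obs) = 15/88 / 21/88 = 5/7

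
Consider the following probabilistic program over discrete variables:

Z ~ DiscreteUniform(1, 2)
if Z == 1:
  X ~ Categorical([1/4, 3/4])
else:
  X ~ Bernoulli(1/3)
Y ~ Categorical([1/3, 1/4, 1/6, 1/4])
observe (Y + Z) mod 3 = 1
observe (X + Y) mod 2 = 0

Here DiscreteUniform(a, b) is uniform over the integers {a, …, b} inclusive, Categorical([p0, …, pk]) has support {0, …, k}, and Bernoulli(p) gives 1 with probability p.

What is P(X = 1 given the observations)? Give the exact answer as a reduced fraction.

Enumerate traces; 3 have nonzero weight after conditioning:
  (Z=1, X=0, Y=0) weight 1/24
  (Z=1, X=1, Y=3) weight 3/32
  (Z=2, X=0, Y=2) weight 1/18
Group by X:
  weight(X=0) = 7/72
  weight(X=1) = 3/32
Total weight = 7/72 + 3/32 = 55/288
P(X=0 | obs) = 7/72 / 55/288 = 28/55
P(X=1 | obs) = 3/32 / 55/288 = 27/55

P(X = 1 | obs) = 27/55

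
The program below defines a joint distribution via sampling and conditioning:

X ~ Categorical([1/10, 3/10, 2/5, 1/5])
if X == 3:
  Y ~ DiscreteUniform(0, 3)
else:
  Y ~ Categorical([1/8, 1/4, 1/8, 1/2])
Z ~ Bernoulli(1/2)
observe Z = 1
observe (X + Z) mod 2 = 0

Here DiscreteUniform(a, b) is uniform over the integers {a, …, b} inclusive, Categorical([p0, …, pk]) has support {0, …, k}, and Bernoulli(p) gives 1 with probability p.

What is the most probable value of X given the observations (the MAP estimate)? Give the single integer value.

Enumerate traces; 8 have nonzero weight after conditioning:
  (X=1, Y=0, Z=1) weight 3/160
  (X=1, Y=1, Z=1) weight 3/80
  (X=1, Y=2, Z=1) weight 3/160
  (X=1, Y=3, Z=1) weight 3/40
  (X=3, Y=0, Z=1) weight 1/40
  (X=3, Y=1, Z=1) weight 1/40
  (X=3, Y=2, Z=1) weight 1/40
  (X=3, Y=3, Z=1) weight 1/40
Group by X:
  weight(X=1) = 3/20
  weight(X=3) = 1/10
Total weight = 3/20 + 1/10 = 1/4
P(X=1 | obs) = 3/20 / 1/4 = 3/5
P(X=3 | obs) = 1/10 / 1/4 = 2/5
argmax = 1

argmax_v P(X = v | obs) = 1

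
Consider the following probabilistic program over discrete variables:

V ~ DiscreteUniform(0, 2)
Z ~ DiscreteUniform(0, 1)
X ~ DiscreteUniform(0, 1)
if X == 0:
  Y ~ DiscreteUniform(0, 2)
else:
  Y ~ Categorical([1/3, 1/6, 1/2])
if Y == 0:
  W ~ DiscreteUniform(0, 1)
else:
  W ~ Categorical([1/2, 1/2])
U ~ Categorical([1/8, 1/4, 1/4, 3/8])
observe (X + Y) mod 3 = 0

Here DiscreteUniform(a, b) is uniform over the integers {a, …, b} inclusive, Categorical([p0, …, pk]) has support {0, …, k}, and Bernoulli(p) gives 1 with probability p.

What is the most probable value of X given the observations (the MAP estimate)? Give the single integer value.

argmax_v P(X = v | obs) = 1

Enumerate traces; 96 have nonzero weight after conditioning:
  (V=0, Z=0, X=0, Y=0, W=0, U=0) weight 1/576
  (V=0, Z=0, X=0, Y=0, W=0, U=1) weight 1/288
  (V=0, Z=0, X=0, Y=0, W=0, U=2) weight 1/288
  (V=0, Z=0, X=0, Y=0, W=0, U=3) weight 1/192
  (V=0, Z=0, X=0, Y=0, W=1, U=0) weight 1/576
  (V=0, Z=0, X=0, Y=0, W=1, U=1) weight 1/288
  (V=0, Z=0, X=0, Y=0, W=1, U=2) weight 1/288
  (V=0, Z=0, X=0, Y=0, W=1, U=3) weight 1/192
  (V=0, Z=0, X=1, Y=2, W=0, U=0) weight 1/384
  … 87 more
Group by X:
  weight(X=0) = 1/6
  weight(X=1) = 1/4
Total weight = 1/6 + 1/4 = 5/12
P(X=0 | obs) = 1/6 / 5/12 = 2/5
P(X=1 | obs) = 1/4 / 5/12 = 3/5
argmax = 1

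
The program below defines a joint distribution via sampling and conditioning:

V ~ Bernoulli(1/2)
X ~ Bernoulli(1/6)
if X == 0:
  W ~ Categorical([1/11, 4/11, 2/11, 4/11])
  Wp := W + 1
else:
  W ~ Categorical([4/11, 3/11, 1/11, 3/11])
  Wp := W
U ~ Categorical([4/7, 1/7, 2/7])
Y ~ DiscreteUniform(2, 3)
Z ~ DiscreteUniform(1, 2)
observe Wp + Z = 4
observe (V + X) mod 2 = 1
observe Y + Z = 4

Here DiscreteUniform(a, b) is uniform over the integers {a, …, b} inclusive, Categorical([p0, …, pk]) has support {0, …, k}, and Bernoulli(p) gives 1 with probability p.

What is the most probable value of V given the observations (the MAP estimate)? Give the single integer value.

Enumerate traces; 12 have nonzero weight after conditioning:
  (V=0, X=1, W=2, U=0, Y=2, Z=2) weight 1/924
  (V=0, X=1, W=2, U=1, Y=2, Z=2) weight 1/3696
  (V=0, X=1, W=2, U=2, Y=2, Z=2) weight 1/1848
  (V=0, X=1, W=3, U=0, Y=3, Z=1) weight 1/308
  (V=0, X=1, W=3, U=1, Y=3, Z=1) weight 1/1232
  (V=0, X=1, W=3, U=2, Y=3, Z=1) weight 1/616
  (V=1, X=0, W=1, U=0, Y=2, Z=2) weight 5/231
  (V=1, X=0, W=1, U=1, Y=2, Z=2) weight 5/924
  … 4 more
Group by V:
  weight(V=0) = 1/132
  weight(V=1) = 5/88
Total weight = 1/132 + 5/88 = 17/264
P(V=0 | obs) = 1/132 / 17/264 = 2/17
P(V=1 | obs) = 5/88 / 17/264 = 15/17
argmax = 1

argmax_v P(V = v | obs) = 1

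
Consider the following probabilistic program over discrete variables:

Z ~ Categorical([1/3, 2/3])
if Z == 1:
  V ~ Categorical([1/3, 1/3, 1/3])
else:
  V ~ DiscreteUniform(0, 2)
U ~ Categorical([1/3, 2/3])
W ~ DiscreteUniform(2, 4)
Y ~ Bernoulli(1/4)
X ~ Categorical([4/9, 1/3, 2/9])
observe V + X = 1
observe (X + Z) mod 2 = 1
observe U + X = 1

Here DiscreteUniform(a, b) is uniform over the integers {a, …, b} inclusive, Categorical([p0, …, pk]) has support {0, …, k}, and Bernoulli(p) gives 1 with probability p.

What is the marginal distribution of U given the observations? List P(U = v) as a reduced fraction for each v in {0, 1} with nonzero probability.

P(U=0) = 3/19, P(U=1) = 16/19

Enumerate traces; 12 have nonzero weight after conditioning:
  (Z=0, V=0, U=0, W=2, Y=0, X=1) weight 1/324
  (Z=0, V=0, U=0, W=2, Y=1, X=1) weight 1/972
  (Z=0, V=0, U=0, W=3, Y=0, X=1) weight 1/324
  (Z=0, V=0, U=0, W=3, Y=1, X=1) weight 1/972
  (Z=0, V=0, U=0, W=4, Y=0, X=1) weight 1/324
  (Z=0, V=0, U=0, W=4, Y=1, X=1) weight 1/972
  (Z=1, V=1, U=1, W=2, Y=0, X=0) weight 4/243
  (Z=1, V=1, U=1, W=2, Y=1, X=0) weight 4/729
  … 4 more
Group by U:
  weight(U=0) = 1/81
  weight(U=1) = 16/243
Total weight = 1/81 + 16/243 = 19/243
P(U=0 | obs) = 1/81 / 19/243 = 3/19
P(U=1 | obs) = 16/243 / 19/243 = 16/19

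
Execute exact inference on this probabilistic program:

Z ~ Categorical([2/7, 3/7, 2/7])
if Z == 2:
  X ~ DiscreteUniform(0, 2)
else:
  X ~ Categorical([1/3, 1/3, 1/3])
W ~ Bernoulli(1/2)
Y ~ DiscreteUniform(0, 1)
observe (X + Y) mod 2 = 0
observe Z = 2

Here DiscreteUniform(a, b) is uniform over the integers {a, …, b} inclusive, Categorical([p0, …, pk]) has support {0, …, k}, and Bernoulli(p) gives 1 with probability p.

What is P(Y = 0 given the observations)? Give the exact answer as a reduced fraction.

P(Y = 0 | obs) = 2/3

Enumerate traces; 6 have nonzero weight after conditioning:
  (Z=2, X=0, W=0, Y=0) weight 1/42
  (Z=2, X=0, W=1, Y=0) weight 1/42
  (Z=2, X=1, W=0, Y=1) weight 1/42
  (Z=2, X=1, W=1, Y=1) weight 1/42
  (Z=2, X=2, W=0, Y=0) weight 1/42
  (Z=2, X=2, W=1, Y=0) weight 1/42
Group by Y:
  weight(Y=0) = 2/21
  weight(Y=1) = 1/21
Total weight = 2/21 + 1/21 = 1/7
P(Y=0 | obs) = 2/21 / 1/7 = 2/3
P(Y=1 | obs) = 1/21 / 1/7 = 1/3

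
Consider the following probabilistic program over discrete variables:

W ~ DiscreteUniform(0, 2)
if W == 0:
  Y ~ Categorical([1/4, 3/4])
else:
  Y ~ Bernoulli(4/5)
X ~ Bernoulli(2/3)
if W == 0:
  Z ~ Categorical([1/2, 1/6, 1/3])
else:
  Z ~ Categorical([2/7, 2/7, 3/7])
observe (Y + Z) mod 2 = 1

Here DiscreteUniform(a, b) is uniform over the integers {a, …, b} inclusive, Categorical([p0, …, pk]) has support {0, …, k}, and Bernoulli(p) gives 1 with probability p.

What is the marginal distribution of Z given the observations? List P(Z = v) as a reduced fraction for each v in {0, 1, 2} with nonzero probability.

P(Z=0) = 699/1616, P(Z=1) = 131/1616, P(Z=2) = 393/808

Enumerate traces; 18 have nonzero weight after conditioning:
  (W=0, Y=0, X=0, Z=1) weight 1/216
  (W=0, Y=0, X=1, Z=1) weight 1/108
  (W=0, Y=1, X=0, Z=0) weight 1/24
  (W=0, Y=1, X=0, Z=2) weight 1/36
  (W=0, Y=1, X=1, Z=0) weight 1/12
  (W=0, Y=1, X=1, Z=2) weight 1/18
  (W=1, Y=0, X=0, Z=1) weight 2/315
  (W=1, Y=0, X=1, Z=1) weight 4/315
  … 10 more
Group by Z:
  weight(Z=0) = 233/840
  weight(Z=1) = 131/2520
  weight(Z=2) = 131/420
Total weight = 233/840 + 131/2520 + 131/420 = 202/315
P(Z=0 | obs) = 233/840 / 202/315 = 699/1616
P(Z=1 | obs) = 131/2520 / 202/315 = 131/1616
P(Z=2 | obs) = 131/420 / 202/315 = 393/808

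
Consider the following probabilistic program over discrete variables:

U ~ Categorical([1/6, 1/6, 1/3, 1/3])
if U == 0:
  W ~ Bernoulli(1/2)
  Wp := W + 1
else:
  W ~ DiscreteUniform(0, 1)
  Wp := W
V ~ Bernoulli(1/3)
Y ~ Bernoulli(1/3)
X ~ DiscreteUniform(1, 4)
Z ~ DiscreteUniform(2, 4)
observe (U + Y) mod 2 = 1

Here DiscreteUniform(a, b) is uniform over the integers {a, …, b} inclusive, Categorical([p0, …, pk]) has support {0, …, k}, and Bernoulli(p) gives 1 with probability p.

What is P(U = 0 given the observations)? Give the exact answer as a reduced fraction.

P(U = 0 | obs) = 1/9

Enumerate traces; 192 have nonzero weight after conditioning:
  (U=0, W=0, V=0, Y=1, X=1, Z=2) weight 1/648
  (U=0, W=0, V=0, Y=1, X=1, Z=3) weight 1/648
  (U=0, W=0, V=0, Y=1, X=1, Z=4) weight 1/648
  (U=0, W=0, V=0, Y=1, X=2, Z=2) weight 1/648
  (U=0, W=0, V=0, Y=1, X=2, Z=3) weight 1/648
  (U=0, W=0, V=0, Y=1, X=2, Z=4) weight 1/648
  (U=0, W=0, V=0, Y=1, X=3, Z=2) weight 1/648
  (U=0, W=0, V=0, Y=1, X=3, Z=3) weight 1/648
  (U=1, W=0, V=0, Y=0, X=1, Z=2) weight 1/324
  (U=2, W=0, V=0, Y=1, X=1, Z=2) weight 1/324
  … 182 more
Group by U:
  weight(U=0) = 1/18
  weight(U=1) = 1/9
  weight(U=2) = 1/9
  weight(U=3) = 2/9
Total weight = 1/18 + 1/9 + 1/9 + 2/9 = 1/2
P(U=0 | obs) = 1/18 / 1/2 = 1/9
P(U=1 | obs) = 1/9 / 1/2 = 2/9
P(U=2 | obs) = 1/9 / 1/2 = 2/9
P(U=3 | obs) = 2/9 / 1/2 = 4/9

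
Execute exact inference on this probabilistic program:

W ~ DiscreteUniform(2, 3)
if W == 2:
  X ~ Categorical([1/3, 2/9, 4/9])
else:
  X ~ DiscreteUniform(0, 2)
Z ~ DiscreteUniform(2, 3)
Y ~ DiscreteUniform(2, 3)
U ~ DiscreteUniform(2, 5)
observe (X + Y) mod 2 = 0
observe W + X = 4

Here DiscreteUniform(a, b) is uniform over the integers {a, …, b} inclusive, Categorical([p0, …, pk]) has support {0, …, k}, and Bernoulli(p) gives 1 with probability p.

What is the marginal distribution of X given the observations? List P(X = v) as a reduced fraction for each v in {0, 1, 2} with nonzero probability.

P(X=1) = 3/7, P(X=2) = 4/7

Enumerate traces; 16 have nonzero weight after conditioning:
  (W=2, X=2, Z=2, Y=2, U=2) weight 1/72
  (W=2, X=2, Z=2, Y=2, U=3) weight 1/72
  (W=2, X=2, Z=2, Y=2, U=4) weight 1/72
  (W=2, X=2, Z=2, Y=2, U=5) weight 1/72
  (W=2, X=2, Z=3, Y=2, U=2) weight 1/72
  (W=2, X=2, Z=3, Y=2, U=3) weight 1/72
  (W=2, X=2, Z=3, Y=2, U=4) weight 1/72
  (W=2, X=2, Z=3, Y=2, U=5) weight 1/72
  (W=3, X=1, Z=2, Y=3, U=2) weight 1/96
  … 7 more
Group by X:
  weight(X=1) = 1/12
  weight(X=2) = 1/9
Total weight = 1/12 + 1/9 = 7/36
P(X=1 | obs) = 1/12 / 7/36 = 3/7
P(X=2 | obs) = 1/9 / 7/36 = 4/7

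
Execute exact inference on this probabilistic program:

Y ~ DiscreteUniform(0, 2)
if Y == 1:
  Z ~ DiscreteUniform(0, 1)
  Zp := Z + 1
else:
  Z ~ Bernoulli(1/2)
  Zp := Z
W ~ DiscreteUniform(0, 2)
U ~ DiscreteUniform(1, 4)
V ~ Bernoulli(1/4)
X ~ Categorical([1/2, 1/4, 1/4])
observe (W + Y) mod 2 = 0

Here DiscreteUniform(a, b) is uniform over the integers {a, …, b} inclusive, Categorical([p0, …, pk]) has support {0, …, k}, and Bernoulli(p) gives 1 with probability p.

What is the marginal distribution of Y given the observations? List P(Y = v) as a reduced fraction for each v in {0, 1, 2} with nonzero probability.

P(Y=0) = 2/5, P(Y=1) = 1/5, P(Y=2) = 2/5

Enumerate traces; 240 have nonzero weight after conditioning:
  (Y=0, Z=0, W=0, U=1, V=0, X=0) weight 1/192
  (Y=0, Z=0, W=0, U=1, V=0, X=1) weight 1/384
  (Y=0, Z=0, W=0, U=1, V=0, X=2) weight 1/384
  (Y=0, Z=0, W=0, U=1, V=1, X=0) weight 1/576
  (Y=0, Z=0, W=0, U=1, V=1, X=1) weight 1/1152
  (Y=0, Z=0, W=0, U=1, V=1, X=2) weight 1/1152
  (Y=0, Z=0, W=0, U=2, V=0, X=0) weight 1/192
  (Y=0, Z=0, W=0, U=2, V=0, X=1) weight 1/384
  (Y=1, Z=0, W=1, U=1, V=0, X=0) weight 1/192
  (Y=2, Z=0, W=0, U=1, V=0, X=0) weight 1/192
  … 230 more
Group by Y:
  weight(Y=0) = 2/9
  weight(Y=1) = 1/9
  weight(Y=2) = 2/9
Total weight = 2/9 + 1/9 + 2/9 = 5/9
P(Y=0 | obs) = 2/9 / 5/9 = 2/5
P(Y=1 | obs) = 1/9 / 5/9 = 1/5
P(Y=2 | obs) = 2/9 / 5/9 = 2/5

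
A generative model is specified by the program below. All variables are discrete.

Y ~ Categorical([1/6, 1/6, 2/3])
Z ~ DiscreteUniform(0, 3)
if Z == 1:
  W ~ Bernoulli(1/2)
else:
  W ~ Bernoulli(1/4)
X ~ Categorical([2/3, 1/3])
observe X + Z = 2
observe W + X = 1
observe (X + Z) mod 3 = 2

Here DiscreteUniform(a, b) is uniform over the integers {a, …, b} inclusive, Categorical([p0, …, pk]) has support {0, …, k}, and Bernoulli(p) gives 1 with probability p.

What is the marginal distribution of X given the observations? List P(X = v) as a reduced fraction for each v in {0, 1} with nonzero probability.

P(X=0) = 1/2, P(X=1) = 1/2

Enumerate traces; 6 have nonzero weight after conditioning:
  (Y=0, Z=1, W=0, X=1) weight 1/144
  (Y=0, Z=2, W=1, X=0) weight 1/144
  (Y=1, Z=1, W=0, X=1) weight 1/144
  (Y=1, Z=2, W=1, X=0) weight 1/144
  (Y=2, Z=1, W=0, X=1) weight 1/36
  (Y=2, Z=2, W=1, X=0) weight 1/36
Group by X:
  weight(X=0) = 1/24
  weight(X=1) = 1/24
Total weight = 1/24 + 1/24 = 1/12
P(X=0 | obs) = 1/24 / 1/12 = 1/2
P(X=1 | obs) = 1/24 / 1/12 = 1/2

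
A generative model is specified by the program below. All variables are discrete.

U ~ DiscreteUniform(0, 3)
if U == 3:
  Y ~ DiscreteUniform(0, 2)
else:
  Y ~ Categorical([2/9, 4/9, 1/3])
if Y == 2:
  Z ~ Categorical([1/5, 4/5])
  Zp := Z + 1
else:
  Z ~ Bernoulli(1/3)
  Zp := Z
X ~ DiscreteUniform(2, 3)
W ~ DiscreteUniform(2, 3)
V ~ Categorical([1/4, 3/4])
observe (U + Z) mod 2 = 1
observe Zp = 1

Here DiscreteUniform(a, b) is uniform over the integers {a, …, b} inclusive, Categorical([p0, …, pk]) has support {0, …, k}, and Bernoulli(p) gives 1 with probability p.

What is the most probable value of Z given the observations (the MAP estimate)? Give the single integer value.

argmax_v P(Z = v | obs) = 1

Enumerate traces; 48 have nonzero weight after conditioning:
  (U=0, Y=0, Z=1, X=2, W=2, V=0) weight 1/864
  (U=0, Y=0, Z=1, X=2, W=2, V=1) weight 1/288
  (U=0, Y=0, Z=1, X=2, W=3, V=0) weight 1/864
  (U=0, Y=0, Z=1, X=2, W=3, V=1) weight 1/288
  (U=0, Y=0, Z=1, X=3, W=2, V=0) weight 1/864
  (U=0, Y=0, Z=1, X=3, W=2, V=1) weight 1/288
  (U=0, Y=0, Z=1, X=3, W=3, V=0) weight 1/864
  (U=0, Y=0, Z=1, X=3, W=3, V=1) weight 1/288
  (U=1, Y=2, Z=0, X=2, W=2, V=0) weight 1/960
  … 39 more
Group by Z:
  weight(Z=0) = 1/30
  weight(Z=1) = 1/9
Total weight = 1/30 + 1/9 = 13/90
P(Z=0 | obs) = 1/30 / 13/90 = 3/13
P(Z=1 | obs) = 1/9 / 13/90 = 10/13
argmax = 1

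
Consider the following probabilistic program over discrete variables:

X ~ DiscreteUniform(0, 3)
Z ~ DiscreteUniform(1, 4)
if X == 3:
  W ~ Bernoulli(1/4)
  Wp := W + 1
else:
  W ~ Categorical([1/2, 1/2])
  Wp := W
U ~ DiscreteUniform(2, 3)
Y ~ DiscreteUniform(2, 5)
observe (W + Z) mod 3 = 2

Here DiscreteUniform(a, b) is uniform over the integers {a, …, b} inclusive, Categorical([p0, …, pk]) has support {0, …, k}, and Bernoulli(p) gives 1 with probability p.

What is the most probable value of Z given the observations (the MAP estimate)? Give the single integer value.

Enumerate traces; 96 have nonzero weight after conditioning:
  (X=0, Z=1, W=1, U=2, Y=2) weight 1/256
  (X=0, Z=1, W=1, U=2, Y=3) weight 1/256
  (X=0, Z=1, W=1, U=2, Y=4) weight 1/256
  (X=0, Z=1, W=1, U=2, Y=5) weight 1/256
  (X=0, Z=1, W=1, U=3, Y=2) weight 1/256
  (X=0, Z=1, W=1, U=3, Y=3) weight 1/256
  (X=0, Z=1, W=1, U=3, Y=4) weight 1/256
  (X=0, Z=1, W=1, U=3, Y=5) weight 1/256
  (X=0, Z=2, W=0, U=2, Y=2) weight 1/256
  (X=0, Z=4, W=1, U=2, Y=2) weight 1/256
  … 86 more
Group by Z:
  weight(Z=1) = 7/64
  weight(Z=2) = 9/64
  weight(Z=4) = 7/64
Total weight = 7/64 + 9/64 + 7/64 = 23/64
P(Z=1 | obs) = 7/64 / 23/64 = 7/23
P(Z=2 | obs) = 9/64 / 23/64 = 9/23
P(Z=4 | obs) = 7/64 / 23/64 = 7/23
argmax = 2

argmax_v P(Z = v | obs) = 2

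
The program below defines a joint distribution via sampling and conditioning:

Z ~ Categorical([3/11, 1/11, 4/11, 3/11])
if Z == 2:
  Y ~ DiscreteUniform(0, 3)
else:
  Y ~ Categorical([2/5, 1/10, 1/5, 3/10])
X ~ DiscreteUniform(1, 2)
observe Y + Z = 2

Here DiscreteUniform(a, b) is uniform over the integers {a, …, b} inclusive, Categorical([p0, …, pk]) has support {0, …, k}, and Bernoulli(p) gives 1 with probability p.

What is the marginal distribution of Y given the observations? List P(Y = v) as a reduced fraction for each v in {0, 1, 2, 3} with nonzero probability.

Enumerate traces; 6 have nonzero weight after conditioning:
  (Z=0, Y=2, X=1) weight 3/110
  (Z=0, Y=2, X=2) weight 3/110
  (Z=1, Y=1, X=1) weight 1/220
  (Z=1, Y=1, X=2) weight 1/220
  (Z=2, Y=0, X=1) weight 1/22
  (Z=2, Y=0, X=2) weight 1/22
Group by Y:
  weight(Y=0) = 1/11
  weight(Y=1) = 1/110
  weight(Y=2) = 3/55
Total weight = 1/11 + 1/110 + 3/55 = 17/110
P(Y=0 | obs) = 1/11 / 17/110 = 10/17
P(Y=1 | obs) = 1/110 / 17/110 = 1/17
P(Y=2 | obs) = 3/55 / 17/110 = 6/17

P(Y=0) = 10/17, P(Y=1) = 1/17, P(Y=2) = 6/17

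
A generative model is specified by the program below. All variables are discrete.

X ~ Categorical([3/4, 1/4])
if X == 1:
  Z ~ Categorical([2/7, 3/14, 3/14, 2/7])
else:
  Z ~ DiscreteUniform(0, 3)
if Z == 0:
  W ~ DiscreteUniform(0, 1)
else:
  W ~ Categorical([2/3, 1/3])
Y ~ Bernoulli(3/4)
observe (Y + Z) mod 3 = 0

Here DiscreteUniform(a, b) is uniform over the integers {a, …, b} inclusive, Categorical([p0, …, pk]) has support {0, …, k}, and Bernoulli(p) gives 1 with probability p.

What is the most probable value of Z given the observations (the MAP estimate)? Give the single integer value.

Enumerate traces; 12 have nonzero weight after conditioning:
  (X=0, Z=0, W=0, Y=0) weight 3/128
  (X=0, Z=0, W=1, Y=0) weight 3/128
  (X=0, Z=2, W=0, Y=1) weight 3/32
  (X=0, Z=2, W=1, Y=1) weight 3/64
  (X=0, Z=3, W=0, Y=0) weight 1/32
  (X=0, Z=3, W=1, Y=0) weight 1/64
  (X=1, Z=0, W=0, Y=0) weight 1/112
  (X=1, Z=0, W=1, Y=0) weight 1/112
  … 4 more
Group by Z:
  weight(Z=0) = 29/448
  weight(Z=2) = 81/448
  weight(Z=3) = 29/448
Total weight = 29/448 + 81/448 + 29/448 = 139/448
P(Z=0 | obs) = 29/448 / 139/448 = 29/139
P(Z=2 | obs) = 81/448 / 139/448 = 81/139
P(Z=3 | obs) = 29/448 / 139/448 = 29/139
argmax = 2

argmax_v P(Z = v | obs) = 2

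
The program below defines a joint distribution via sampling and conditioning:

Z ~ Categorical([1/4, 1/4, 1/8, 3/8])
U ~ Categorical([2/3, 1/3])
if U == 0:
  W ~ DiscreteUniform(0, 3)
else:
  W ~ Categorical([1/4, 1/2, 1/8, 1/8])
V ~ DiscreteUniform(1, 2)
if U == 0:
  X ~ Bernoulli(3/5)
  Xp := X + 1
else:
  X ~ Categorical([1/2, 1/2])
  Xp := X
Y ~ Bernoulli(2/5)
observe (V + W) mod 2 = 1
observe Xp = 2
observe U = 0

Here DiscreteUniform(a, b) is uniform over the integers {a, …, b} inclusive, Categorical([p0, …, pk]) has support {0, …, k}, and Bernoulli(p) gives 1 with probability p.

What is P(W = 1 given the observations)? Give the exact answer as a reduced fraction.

Enumerate traces; 32 have nonzero weight after conditioning:
  (Z=0, U=0, W=0, V=1, X=1, Y=0) weight 3/400
  (Z=0, U=0, W=0, V=1, X=1, Y=1) weight 1/200
  (Z=0, U=0, W=1, V=2, X=1, Y=0) weight 3/400
  (Z=0, U=0, W=1, V=2, X=1, Y=1) weight 1/200
  (Z=0, U=0, W=2, V=1, X=1, Y=0) weight 3/400
  (Z=0, U=0, W=2, V=1, X=1, Y=1) weight 1/200
  (Z=0, U=0, W=3, V=2, X=1, Y=0) weight 3/400
  (Z=0, U=0, W=3, V=2, X=1, Y=1) weight 1/200
  … 24 more
Group by W:
  weight(W=0) = 1/20
  weight(W=1) = 1/20
  weight(W=2) = 1/20
  weight(W=3) = 1/20
Total weight = 1/20 + 1/20 + 1/20 + 1/20 = 1/5
P(W=0 | obs) = 1/20 / 1/5 = 1/4
P(W=1 | obs) = 1/20 / 1/5 = 1/4
P(W=2 | obs) = 1/20 / 1/5 = 1/4
P(W=3 | obs) = 1/20 / 1/5 = 1/4

P(W = 1 | obs) = 1/4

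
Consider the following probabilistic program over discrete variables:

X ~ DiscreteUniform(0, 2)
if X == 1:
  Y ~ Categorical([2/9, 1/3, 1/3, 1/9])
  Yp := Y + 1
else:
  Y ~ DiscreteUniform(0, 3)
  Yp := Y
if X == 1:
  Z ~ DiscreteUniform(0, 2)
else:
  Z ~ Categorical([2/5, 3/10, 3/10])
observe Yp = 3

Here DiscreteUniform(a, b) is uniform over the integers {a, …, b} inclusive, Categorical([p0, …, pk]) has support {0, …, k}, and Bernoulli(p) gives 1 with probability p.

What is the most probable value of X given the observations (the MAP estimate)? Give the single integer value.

Enumerate traces; 9 have nonzero weight after conditioning:
  (X=0, Y=3, Z=0) weight 1/30
  (X=0, Y=3, Z=1) weight 1/40
  (X=0, Y=3, Z=2) weight 1/40
  (X=1, Y=2, Z=0) weight 1/27
  (X=1, Y=2, Z=1) weight 1/27
  (X=1, Y=2, Z=2) weight 1/27
  (X=2, Y=3, Z=0) weight 1/30
  (X=2, Y=3, Z=1) weight 1/40
  … 1 more
Group by X:
  weight(X=0) = 1/12
  weight(X=1) = 1/9
  weight(X=2) = 1/12
Total weight = 1/12 + 1/9 + 1/12 = 5/18
P(X=0 | obs) = 1/12 / 5/18 = 3/10
P(X=1 | obs) = 1/9 / 5/18 = 2/5
P(X=2 | obs) = 1/12 / 5/18 = 3/10
argmax = 1

argmax_v P(X = v | obs) = 1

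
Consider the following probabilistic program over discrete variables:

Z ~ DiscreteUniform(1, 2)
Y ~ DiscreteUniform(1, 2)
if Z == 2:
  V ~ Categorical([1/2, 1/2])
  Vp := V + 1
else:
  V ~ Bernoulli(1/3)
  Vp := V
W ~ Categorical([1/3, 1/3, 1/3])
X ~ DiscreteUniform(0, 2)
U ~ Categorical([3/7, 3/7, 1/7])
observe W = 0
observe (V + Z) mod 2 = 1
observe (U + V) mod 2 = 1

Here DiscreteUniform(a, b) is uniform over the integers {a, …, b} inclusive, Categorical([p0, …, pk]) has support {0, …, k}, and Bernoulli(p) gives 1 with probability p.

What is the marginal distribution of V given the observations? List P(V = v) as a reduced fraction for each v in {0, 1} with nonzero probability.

P(V=0) = 1/2, P(V=1) = 1/2

Enumerate traces; 18 have nonzero weight after conditioning:
  (Z=1, Y=1, V=0, W=0, X=0, U=1) weight 1/126
  (Z=1, Y=1, V=0, W=0, X=1, U=1) weight 1/126
  (Z=1, Y=1, V=0, W=0, X=2, U=1) weight 1/126
  (Z=1, Y=2, V=0, W=0, X=0, U=1) weight 1/126
  (Z=1, Y=2, V=0, W=0, X=1, U=1) weight 1/126
  (Z=1, Y=2, V=0, W=0, X=2, U=1) weight 1/126
  (Z=2, Y=1, V=1, W=0, X=0, U=0) weight 1/168
  (Z=2, Y=1, V=1, W=0, X=0, U=2) weight 1/504
  … 10 more
Group by V:
  weight(V=0) = 1/21
  weight(V=1) = 1/21
Total weight = 1/21 + 1/21 = 2/21
P(V=0 | obs) = 1/21 / 2/21 = 1/2
P(V=1 | obs) = 1/21 / 2/21 = 1/2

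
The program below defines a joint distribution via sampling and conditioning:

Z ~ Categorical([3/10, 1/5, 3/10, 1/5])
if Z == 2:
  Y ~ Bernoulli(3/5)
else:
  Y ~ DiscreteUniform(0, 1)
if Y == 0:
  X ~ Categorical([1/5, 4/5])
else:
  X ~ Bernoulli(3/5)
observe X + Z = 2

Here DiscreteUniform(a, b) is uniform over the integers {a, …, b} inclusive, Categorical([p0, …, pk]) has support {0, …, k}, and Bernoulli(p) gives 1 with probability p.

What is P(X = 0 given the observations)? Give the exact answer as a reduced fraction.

Enumerate traces; 4 have nonzero weight after conditioning:
  (Z=1, Y=0, X=1) weight 2/25
  (Z=1, Y=1, X=1) weight 3/50
  (Z=2, Y=0, X=0) weight 3/125
  (Z=2, Y=1, X=0) weight 9/125
Group by X:
  weight(X=0) = 12/125
  weight(X=1) = 7/50
Total weight = 12/125 + 7/50 = 59/250
P(X=0 | obs) = 12/125 / 59/250 = 24/59
P(X=1 | obs) = 7/50 / 59/250 = 35/59

P(X = 0 | obs) = 24/59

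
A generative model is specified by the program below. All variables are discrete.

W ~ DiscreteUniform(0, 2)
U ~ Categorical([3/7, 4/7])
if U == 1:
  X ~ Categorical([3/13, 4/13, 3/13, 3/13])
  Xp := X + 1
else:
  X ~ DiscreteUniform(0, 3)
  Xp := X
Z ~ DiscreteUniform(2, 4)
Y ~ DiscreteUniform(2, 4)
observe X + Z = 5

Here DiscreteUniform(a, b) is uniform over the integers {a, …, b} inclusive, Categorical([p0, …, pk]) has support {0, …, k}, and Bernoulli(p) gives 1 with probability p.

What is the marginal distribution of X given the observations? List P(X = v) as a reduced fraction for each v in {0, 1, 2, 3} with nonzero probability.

P(X=1) = 103/277, P(X=2) = 87/277, P(X=3) = 87/277

Enumerate traces; 54 have nonzero weight after conditioning:
  (W=0, U=0, X=1, Z=4, Y=2) weight 1/252
  (W=0, U=0, X=1, Z=4, Y=3) weight 1/252
  (W=0, U=0, X=1, Z=4, Y=4) weight 1/252
  (W=0, U=0, X=2, Z=3, Y=2) weight 1/252
  (W=0, U=0, X=2, Z=3, Y=3) weight 1/252
  (W=0, U=0, X=2, Z=3, Y=4) weight 1/252
  (W=0, U=0, X=3, Z=2, Y=2) weight 1/252
  (W=0, U=0, X=3, Z=2, Y=3) weight 1/252
  … 46 more
Group by X:
  weight(X=1) = 103/1092
  weight(X=2) = 29/364
  weight(X=3) = 29/364
Total weight = 103/1092 + 29/364 + 29/364 = 277/1092
P(X=1 | obs) = 103/1092 / 277/1092 = 103/277
P(X=2 | obs) = 29/364 / 277/1092 = 87/277
P(X=3 | obs) = 29/364 / 277/1092 = 87/277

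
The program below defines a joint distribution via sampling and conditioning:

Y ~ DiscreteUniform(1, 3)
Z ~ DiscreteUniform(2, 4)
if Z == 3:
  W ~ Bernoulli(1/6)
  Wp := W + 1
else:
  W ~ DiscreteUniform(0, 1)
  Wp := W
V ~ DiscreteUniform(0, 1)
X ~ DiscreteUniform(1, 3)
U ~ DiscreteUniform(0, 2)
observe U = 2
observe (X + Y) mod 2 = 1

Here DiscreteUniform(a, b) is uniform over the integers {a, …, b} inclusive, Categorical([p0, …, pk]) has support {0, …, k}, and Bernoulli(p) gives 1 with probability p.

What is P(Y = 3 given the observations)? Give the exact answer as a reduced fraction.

Enumerate traces; 48 have nonzero weight after conditioning:
  (Y=1, Z=2, W=0, V=0, X=2, U=2) weight 1/324
  (Y=1, Z=2, W=0, V=1, X=2, U=2) weight 1/324
  (Y=1, Z=2, W=1, V=0, X=2, U=2) weight 1/324
  (Y=1, Z=2, W=1, V=1, X=2, U=2) weight 1/324
  (Y=1, Z=3, W=0, V=0, X=2, U=2) weight 5/972
  (Y=1, Z=3, W=0, V=1, X=2, U=2) weight 5/972
  (Y=1, Z=3, W=1, V=0, X=2, U=2) weight 1/972
  (Y=1, Z=3, W=1, V=1, X=2, U=2) weight 1/972
  (Y=2, Z=2, W=0, V=0, X=1, U=2) weight 1/324
  (Y=3, Z=2, W=0, V=0, X=2, U=2) weight 1/324
  … 38 more
Group by Y:
  weight(Y=1) = 1/27
  weight(Y=2) = 2/27
  weight(Y=3) = 1/27
Total weight = 1/27 + 2/27 + 1/27 = 4/27
P(Y=1 | obs) = 1/27 / 4/27 = 1/4
P(Y=2 | obs) = 2/27 / 4/27 = 1/2
P(Y=3 | obs) = 1/27 / 4/27 = 1/4

P(Y = 3 | obs) = 1/4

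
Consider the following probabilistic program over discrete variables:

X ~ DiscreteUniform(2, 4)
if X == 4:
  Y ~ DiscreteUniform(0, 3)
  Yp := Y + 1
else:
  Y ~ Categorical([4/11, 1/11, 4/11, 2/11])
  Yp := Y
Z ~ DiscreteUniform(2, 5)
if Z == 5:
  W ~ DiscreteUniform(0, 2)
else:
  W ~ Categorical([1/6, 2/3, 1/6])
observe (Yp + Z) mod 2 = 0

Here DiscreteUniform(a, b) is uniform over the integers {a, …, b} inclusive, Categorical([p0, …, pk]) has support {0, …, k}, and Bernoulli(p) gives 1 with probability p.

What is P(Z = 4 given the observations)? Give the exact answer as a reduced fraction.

P(Z = 4 | obs) = 43/132

Enumerate traces; 72 have nonzero weight after conditioning:
  (X=2, Y=0, Z=2, W=0) weight 1/198
  (X=2, Y=0, Z=2, W=1) weight 2/99
  (X=2, Y=0, Z=2, W=2) weight 1/198
  (X=2, Y=0, Z=4, W=0) weight 1/198
  (X=2, Y=0, Z=4, W=1) weight 2/99
  (X=2, Y=0, Z=4, W=2) weight 1/198
  (X=2, Y=1, Z=3, W=0) weight 1/792
  (X=2, Y=1, Z=3, W=1) weight 1/198
  (X=2, Y=1, Z=5, W=0) weight 1/396
  … 63 more
Group by Z:
  weight(Z=2) = 43/264
  weight(Z=3) = 23/264
  weight(Z=4) = 43/264
  weight(Z=5) = 23/264
Total weight = 43/264 + 23/264 + 43/264 + 23/264 = 1/2
P(Z=2 | obs) = 43/264 / 1/2 = 43/132
P(Z=3 | obs) = 23/264 / 1/2 = 23/132
P(Z=4 | obs) = 43/264 / 1/2 = 43/132
P(Z=5 | obs) = 23/264 / 1/2 = 23/132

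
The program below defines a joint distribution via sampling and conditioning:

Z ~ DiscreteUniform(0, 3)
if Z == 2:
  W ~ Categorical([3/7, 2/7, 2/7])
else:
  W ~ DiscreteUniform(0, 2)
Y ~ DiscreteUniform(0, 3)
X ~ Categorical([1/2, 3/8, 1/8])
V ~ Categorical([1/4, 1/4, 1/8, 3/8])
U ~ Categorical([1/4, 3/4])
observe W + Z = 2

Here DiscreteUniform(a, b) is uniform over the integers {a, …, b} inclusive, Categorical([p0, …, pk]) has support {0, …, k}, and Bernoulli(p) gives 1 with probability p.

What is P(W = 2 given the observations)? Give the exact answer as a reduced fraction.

Enumerate traces; 288 have nonzero weight after conditioning:
  (Z=0, W=2, Y=0, X=0, V=0, U=0) weight 1/1536
  (Z=0, W=2, Y=0, X=0, V=0, U=1) weight 1/512
  (Z=0, W=2, Y=0, X=0, V=1, U=0) weight 1/1536
  (Z=0, W=2, Y=0, X=0, V=1, U=1) weight 1/512
  (Z=0, W=2, Y=0, X=0, V=2, U=0) weight 1/3072
  (Z=0, W=2, Y=0, X=0, V=2, U=1) weight 1/1024
  (Z=0, W=2, Y=0, X=0, V=3, U=0) weight 1/1024
  (Z=0, W=2, Y=0, X=0, V=3, U=1) weight 3/1024
  (Z=1, W=1, Y=0, X=0, V=0, U=0) weight 1/1536
  (Z=2, W=0, Y=0, X=0, V=0, U=0) weight 3/3584
  … 278 more
Group by W:
  weight(W=0) = 3/28
  weight(W=1) = 1/12
  weight(W=2) = 1/12
Total weight = 3/28 + 1/12 + 1/12 = 23/84
P(W=0 | obs) = 3/28 / 23/84 = 9/23
P(W=1 | obs) = 1/12 / 23/84 = 7/23
P(W=2 | obs) = 1/12 / 23/84 = 7/23

P(W = 2 | obs) = 7/23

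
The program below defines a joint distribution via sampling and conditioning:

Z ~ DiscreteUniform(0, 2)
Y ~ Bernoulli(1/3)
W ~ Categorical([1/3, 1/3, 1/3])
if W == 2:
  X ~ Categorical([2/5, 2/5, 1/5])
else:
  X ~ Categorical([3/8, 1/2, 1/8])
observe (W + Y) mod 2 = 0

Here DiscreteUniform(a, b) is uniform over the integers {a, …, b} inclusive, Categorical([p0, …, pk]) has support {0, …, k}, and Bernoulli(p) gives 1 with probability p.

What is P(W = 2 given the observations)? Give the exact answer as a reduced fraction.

P(W = 2 | obs) = 2/5

Enumerate traces; 27 have nonzero weight after conditioning:
  (Z=0, Y=0, W=0, X=0) weight 1/36
  (Z=0, Y=0, W=0, X=1) weight 1/27
  (Z=0, Y=0, W=0, X=2) weight 1/108
  (Z=0, Y=0, W=2, X=0) weight 4/135
  (Z=0, Y=0, W=2, X=1) weight 4/135
  (Z=0, Y=0, W=2, X=2) weight 2/135
  (Z=0, Y=1, W=1, X=0) weight 1/72
  (Z=0, Y=1, W=1, X=1) weight 1/54
  … 19 more
Group by W:
  weight(W=0) = 2/9
  weight(W=1) = 1/9
  weight(W=2) = 2/9
Total weight = 2/9 + 1/9 + 2/9 = 5/9
P(W=0 | obs) = 2/9 / 5/9 = 2/5
P(W=1 | obs) = 1/9 / 5/9 = 1/5
P(W=2 | obs) = 2/9 / 5/9 = 2/5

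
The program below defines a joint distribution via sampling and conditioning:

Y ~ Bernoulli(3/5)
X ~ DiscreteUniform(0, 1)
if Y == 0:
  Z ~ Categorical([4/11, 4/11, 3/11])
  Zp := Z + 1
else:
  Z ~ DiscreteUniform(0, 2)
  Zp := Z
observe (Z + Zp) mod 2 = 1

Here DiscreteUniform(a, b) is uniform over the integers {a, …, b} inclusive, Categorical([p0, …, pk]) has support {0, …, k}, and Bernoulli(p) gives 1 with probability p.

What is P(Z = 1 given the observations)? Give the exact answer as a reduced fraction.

P(Z = 1 | obs) = 4/11

Enumerate traces; 6 have nonzero weight after conditioning:
  (Y=0, X=0, Z=0) weight 4/55
  (Y=0, X=0, Z=1) weight 4/55
  (Y=0, X=0, Z=2) weight 3/55
  (Y=0, X=1, Z=0) weight 4/55
  (Y=0, X=1, Z=1) weight 4/55
  (Y=0, X=1, Z=2) weight 3/55
Group by Z:
  weight(Z=0) = 8/55
  weight(Z=1) = 8/55
  weight(Z=2) = 6/55
Total weight = 8/55 + 8/55 + 6/55 = 2/5
P(Z=0 | obs) = 8/55 / 2/5 = 4/11
P(Z=1 | obs) = 8/55 / 2/5 = 4/11
P(Z=2 | obs) = 6/55 / 2/5 = 3/11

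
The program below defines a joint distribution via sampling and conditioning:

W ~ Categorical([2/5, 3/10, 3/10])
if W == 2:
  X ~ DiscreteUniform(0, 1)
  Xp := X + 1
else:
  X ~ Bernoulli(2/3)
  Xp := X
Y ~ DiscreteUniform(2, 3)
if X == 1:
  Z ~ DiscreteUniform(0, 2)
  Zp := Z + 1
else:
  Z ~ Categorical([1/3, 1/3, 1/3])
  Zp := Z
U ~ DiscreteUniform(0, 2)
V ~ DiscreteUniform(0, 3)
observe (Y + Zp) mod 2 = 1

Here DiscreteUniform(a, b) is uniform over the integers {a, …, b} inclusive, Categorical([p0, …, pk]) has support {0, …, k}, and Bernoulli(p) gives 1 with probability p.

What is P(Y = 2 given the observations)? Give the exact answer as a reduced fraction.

P(Y = 2 | obs) = 97/180

Enumerate traces; 216 have nonzero weight after conditioning:
  (W=0, X=0, Y=2, Z=1, U=0, V=0) weight 1/540
  (W=0, X=0, Y=2, Z=1, U=0, V=1) weight 1/540
  (W=0, X=0, Y=2, Z=1, U=0, V=2) weight 1/540
  (W=0, X=0, Y=2, Z=1, U=0, V=3) weight 1/540
  (W=0, X=0, Y=2, Z=1, U=1, V=0) weight 1/540
  (W=0, X=0, Y=2, Z=1, U=1, V=1) weight 1/540
  (W=0, X=0, Y=2, Z=1, U=1, V=2) weight 1/540
  (W=0, X=0, Y=2, Z=1, U=1, V=3) weight 1/540
  (W=0, X=0, Y=3, Z=0, U=0, V=0) weight 1/540
  … 207 more
Group by Y:
  weight(Y=2) = 97/360
  weight(Y=3) = 83/360
Total weight = 97/360 + 83/360 = 1/2
P(Y=2 | obs) = 97/360 / 1/2 = 97/180
P(Y=3 | obs) = 83/360 / 1/2 = 83/180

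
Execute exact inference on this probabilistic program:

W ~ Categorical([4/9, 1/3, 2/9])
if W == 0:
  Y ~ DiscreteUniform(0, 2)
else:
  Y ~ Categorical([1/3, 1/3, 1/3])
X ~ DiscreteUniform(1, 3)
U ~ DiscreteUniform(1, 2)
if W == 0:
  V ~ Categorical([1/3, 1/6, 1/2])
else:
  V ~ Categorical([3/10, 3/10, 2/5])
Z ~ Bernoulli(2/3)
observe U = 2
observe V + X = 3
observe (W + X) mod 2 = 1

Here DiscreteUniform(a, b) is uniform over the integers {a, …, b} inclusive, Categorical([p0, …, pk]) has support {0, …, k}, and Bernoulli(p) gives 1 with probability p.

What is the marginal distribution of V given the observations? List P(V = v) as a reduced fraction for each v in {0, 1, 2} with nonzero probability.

Enumerate traces; 30 have nonzero weight after conditioning:
  (W=0, Y=0, X=1, U=2, V=2, Z=0) weight 1/243
  (W=0, Y=0, X=1, U=2, V=2, Z=1) weight 2/243
  (W=0, Y=0, X=3, U=2, V=0, Z=0) weight 2/729
  (W=0, Y=0, X=3, U=2, V=0, Z=1) weight 4/729
  (W=0, Y=1, X=1, U=2, V=2, Z=0) weight 1/243
  (W=0, Y=1, X=1, U=2, V=2, Z=1) weight 2/243
  (W=0, Y=1, X=3, U=2, V=0, Z=0) weight 2/729
  (W=0, Y=1, X=3, U=2, V=0, Z=1) weight 4/729
  (W=1, Y=0, X=2, U=2, V=1, Z=0) weight 1/540
  … 21 more
Group by V:
  weight(V=0) = 29/810
  weight(V=1) = 1/60
  weight(V=2) = 7/135
Total weight = 29/810 + 1/60 + 7/135 = 169/1620
P(V=0 | obs) = 29/810 / 169/1620 = 58/169
P(V=1 | obs) = 1/60 / 169/1620 = 27/169
P(V=2 | obs) = 7/135 / 169/1620 = 84/169

P(V=0) = 58/169, P(V=1) = 27/169, P(V=2) = 84/169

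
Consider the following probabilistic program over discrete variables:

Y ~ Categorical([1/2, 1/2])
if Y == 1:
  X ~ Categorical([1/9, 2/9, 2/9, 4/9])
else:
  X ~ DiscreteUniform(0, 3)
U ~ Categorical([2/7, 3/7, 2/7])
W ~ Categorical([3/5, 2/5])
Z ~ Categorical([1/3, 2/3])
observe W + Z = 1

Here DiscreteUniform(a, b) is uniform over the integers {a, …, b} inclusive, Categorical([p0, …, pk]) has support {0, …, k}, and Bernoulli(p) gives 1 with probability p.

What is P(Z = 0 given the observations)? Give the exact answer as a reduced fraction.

Enumerate traces; 48 have nonzero weight after conditioning:
  (Y=0, X=0, U=0, W=0, Z=1) weight 1/70
  (Y=0, X=0, U=0, W=1, Z=0) weight 1/210
  (Y=0, X=0, U=1, W=0, Z=1) weight 3/140
  (Y=0, X=0, U=1, W=1, Z=0) weight 1/140
  (Y=0, X=0, U=2, W=0, Z=1) weight 1/70
  (Y=0, X=0, U=2, W=1, Z=0) weight 1/210
  (Y=0, X=1, U=0, W=0, Z=1) weight 1/70
  (Y=0, X=1, U=0, W=1, Z=0) weight 1/210
  … 40 more
Group by Z:
  weight(Z=0) = 2/15
  weight(Z=1) = 2/5
Total weight = 2/15 + 2/5 = 8/15
P(Z=0 | obs) = 2/15 / 8/15 = 1/4
P(Z=1 | obs) = 2/5 / 8/15 = 3/4

P(Z = 0 | obs) = 1/4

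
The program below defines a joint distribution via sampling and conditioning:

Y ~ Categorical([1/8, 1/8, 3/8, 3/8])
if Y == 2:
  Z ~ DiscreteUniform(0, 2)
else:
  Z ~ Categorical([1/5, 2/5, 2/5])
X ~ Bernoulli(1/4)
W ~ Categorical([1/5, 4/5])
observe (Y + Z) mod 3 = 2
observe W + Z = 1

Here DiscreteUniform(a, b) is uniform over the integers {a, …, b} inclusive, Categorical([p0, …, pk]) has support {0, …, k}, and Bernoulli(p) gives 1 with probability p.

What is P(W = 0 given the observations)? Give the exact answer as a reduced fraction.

P(W = 0 | obs) = 1/11

Enumerate traces; 4 have nonzero weight after conditioning:
  (Y=1, Z=1, X=0, W=0) weight 3/400
  (Y=1, Z=1, X=1, W=0) weight 1/400
  (Y=2, Z=0, X=0, W=1) weight 3/40
  (Y=2, Z=0, X=1, W=1) weight 1/40
Group by W:
  weight(W=0) = 1/100
  weight(W=1) = 1/10
Total weight = 1/100 + 1/10 = 11/100
P(W=0 | obs) = 1/100 / 11/100 = 1/11
P(W=1 | obs) = 1/10 / 11/100 = 10/11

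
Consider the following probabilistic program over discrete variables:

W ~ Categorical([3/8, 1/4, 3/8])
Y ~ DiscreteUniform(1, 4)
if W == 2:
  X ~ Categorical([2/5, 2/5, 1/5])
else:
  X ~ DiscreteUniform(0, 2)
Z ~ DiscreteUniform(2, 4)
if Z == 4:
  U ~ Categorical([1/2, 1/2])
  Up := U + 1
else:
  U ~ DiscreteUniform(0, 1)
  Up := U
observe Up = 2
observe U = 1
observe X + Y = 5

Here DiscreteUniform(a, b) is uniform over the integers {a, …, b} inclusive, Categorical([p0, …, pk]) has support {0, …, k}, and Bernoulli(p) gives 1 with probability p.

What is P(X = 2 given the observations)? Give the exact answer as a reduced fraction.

P(X = 2 | obs) = 34/77

Enumerate traces; 6 have nonzero weight after conditioning:
  (W=0, Y=3, X=2, Z=4, U=1) weight 1/192
  (W=0, Y=4, X=1, Z=4, U=1) weight 1/192
  (W=1, Y=3, X=2, Z=4, U=1) weight 1/288
  (W=1, Y=4, X=1, Z=4, U=1) weight 1/288
  (W=2, Y=3, X=2, Z=4, U=1) weight 1/320
  (W=2, Y=4, X=1, Z=4, U=1) weight 1/160
Group by X:
  weight(X=1) = 43/2880
  weight(X=2) = 17/1440
Total weight = 43/2880 + 17/1440 = 77/2880
P(X=1 | obs) = 43/2880 / 77/2880 = 43/77
P(X=2 | obs) = 17/1440 / 77/2880 = 34/77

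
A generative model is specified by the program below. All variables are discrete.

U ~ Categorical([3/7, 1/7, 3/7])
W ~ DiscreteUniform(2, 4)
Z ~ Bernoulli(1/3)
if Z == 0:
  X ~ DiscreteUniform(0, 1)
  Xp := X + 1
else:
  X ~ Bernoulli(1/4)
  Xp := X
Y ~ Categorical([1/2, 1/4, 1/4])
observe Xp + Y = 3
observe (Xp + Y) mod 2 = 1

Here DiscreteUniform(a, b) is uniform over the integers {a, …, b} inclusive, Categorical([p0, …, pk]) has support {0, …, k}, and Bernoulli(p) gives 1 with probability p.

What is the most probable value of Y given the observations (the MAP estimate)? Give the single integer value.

argmax_v P(Y = v | obs) = 2

Enumerate traces; 27 have nonzero weight after conditioning:
  (U=0, W=2, Z=0, X=0, Y=2) weight 1/84
  (U=0, W=2, Z=0, X=1, Y=1) weight 1/84
  (U=0, W=2, Z=1, X=1, Y=2) weight 1/336
  (U=0, W=3, Z=0, X=0, Y=2) weight 1/84
  (U=0, W=3, Z=0, X=1, Y=1) weight 1/84
  (U=0, W=3, Z=1, X=1, Y=2) weight 1/336
  (U=0, W=4, Z=0, X=0, Y=2) weight 1/84
  (U=0, W=4, Z=0, X=1, Y=1) weight 1/84
  … 19 more
Group by Y:
  weight(Y=1) = 1/12
  weight(Y=2) = 5/48
Total weight = 1/12 + 5/48 = 3/16
P(Y=1 | obs) = 1/12 / 3/16 = 4/9
P(Y=2 | obs) = 5/48 / 3/16 = 5/9
argmax = 2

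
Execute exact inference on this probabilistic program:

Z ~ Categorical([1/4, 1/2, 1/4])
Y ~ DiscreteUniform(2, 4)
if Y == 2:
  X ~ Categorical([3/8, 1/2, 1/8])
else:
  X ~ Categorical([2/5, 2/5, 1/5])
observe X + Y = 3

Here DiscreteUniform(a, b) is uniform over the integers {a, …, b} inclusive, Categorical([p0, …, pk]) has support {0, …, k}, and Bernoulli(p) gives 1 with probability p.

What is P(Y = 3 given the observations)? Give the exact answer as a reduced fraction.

P(Y = 3 | obs) = 4/9

Enumerate traces; 6 have nonzero weight after conditioning:
  (Z=0, Y=2, X=1) weight 1/24
  (Z=0, Y=3, X=0) weight 1/30
  (Z=1, Y=2, X=1) weight 1/12
  (Z=1, Y=3, X=0) weight 1/15
  (Z=2, Y=2, X=1) weight 1/24
  (Z=2, Y=3, X=0) weight 1/30
Group by Y:
  weight(Y=2) = 1/6
  weight(Y=3) = 2/15
Total weight = 1/6 + 2/15 = 3/10
P(Y=2 | obs) = 1/6 / 3/10 = 5/9
P(Y=3 | obs) = 2/15 / 3/10 = 4/9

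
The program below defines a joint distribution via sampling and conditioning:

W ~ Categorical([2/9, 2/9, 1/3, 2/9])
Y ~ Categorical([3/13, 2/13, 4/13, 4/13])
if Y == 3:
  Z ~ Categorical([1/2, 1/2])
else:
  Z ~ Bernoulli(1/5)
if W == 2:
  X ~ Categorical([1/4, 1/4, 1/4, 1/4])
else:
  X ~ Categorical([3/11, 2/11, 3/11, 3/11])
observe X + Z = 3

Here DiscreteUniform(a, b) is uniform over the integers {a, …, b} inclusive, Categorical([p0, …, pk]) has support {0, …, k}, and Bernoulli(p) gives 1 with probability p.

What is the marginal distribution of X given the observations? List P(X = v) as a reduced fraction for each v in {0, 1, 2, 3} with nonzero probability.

P(X=2) = 19/65, P(X=3) = 46/65

Enumerate traces; 32 have nonzero weight after conditioning:
  (W=0, Y=0, Z=0, X=3) weight 8/715
  (W=0, Y=0, Z=1, X=2) weight 2/715
  (W=0, Y=1, Z=0, X=3) weight 16/2145
  (W=0, Y=1, Z=1, X=2) weight 4/2145
  (W=0, Y=2, Z=0, X=3) weight 32/2145
  (W=0, Y=2, Z=1, X=2) weight 8/2145
  (W=0, Y=3, Z=0, X=3) weight 4/429
  (W=0, Y=3, Z=1, X=2) weight 4/429
  … 24 more
Group by X:
  weight(X=2) = 133/1716
  weight(X=3) = 161/858
Total weight = 133/1716 + 161/858 = 35/132
P(X=2 | obs) = 133/1716 / 35/132 = 19/65
P(X=3 | obs) = 161/858 / 35/132 = 46/65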